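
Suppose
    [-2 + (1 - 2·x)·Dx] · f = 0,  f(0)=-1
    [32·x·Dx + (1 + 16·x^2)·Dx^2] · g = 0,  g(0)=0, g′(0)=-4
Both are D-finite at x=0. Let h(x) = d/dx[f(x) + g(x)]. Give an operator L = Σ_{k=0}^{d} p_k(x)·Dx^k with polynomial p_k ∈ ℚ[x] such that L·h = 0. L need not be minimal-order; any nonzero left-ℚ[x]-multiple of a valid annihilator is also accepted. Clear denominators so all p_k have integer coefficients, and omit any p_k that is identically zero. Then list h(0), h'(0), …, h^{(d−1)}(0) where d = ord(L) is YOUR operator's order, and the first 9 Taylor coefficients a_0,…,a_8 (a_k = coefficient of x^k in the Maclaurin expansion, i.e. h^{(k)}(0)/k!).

f: a_k = -1, -2, -4, -8, -16, -32, -64, -128, -256, …
g: a_k = 0, -4, 0, 64/3, 0, -1024/5, 0, 16384/7, 0, …
f+g: L₀ = lclm(L_f,L_g), ord ≤ 1+2.
h₀' ⇒ L via d/dx closure of L₀.
L = (-32 + 256·x + 1536·x^2) + (14 - 32·x - 160·x^2 + 1536·x^3)·Dx + (-1 - 6·x - 96·x^3 + 256·x^4)·Dx^2  (order 2).
h: a_k = -6, -8, 40, -64, -1184, -384, 15488, -2048, -266752, …
ICs: h(0) = -6, h′(0) = -8.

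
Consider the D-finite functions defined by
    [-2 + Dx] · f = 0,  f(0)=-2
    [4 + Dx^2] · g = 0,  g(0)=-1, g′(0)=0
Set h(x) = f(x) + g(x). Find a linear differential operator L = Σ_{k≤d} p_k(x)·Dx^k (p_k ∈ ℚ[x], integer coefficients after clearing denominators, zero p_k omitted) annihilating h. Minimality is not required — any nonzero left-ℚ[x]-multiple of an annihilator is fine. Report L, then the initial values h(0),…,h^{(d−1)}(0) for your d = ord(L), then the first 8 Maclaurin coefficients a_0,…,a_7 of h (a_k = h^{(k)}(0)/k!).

f: a_k = -2, -4, -4, -8/3, -4/3, -8/15, -8/45, -16/315, …
g: a_k = -1, 0, 2, 0, -2/3, 0, 4/45, 0, …
Weyl lclm of L_f,L_g ⇒ L₀ (ord ≤ 3).
L = -8 + 4·Dx - 2·Dx^2 + Dx^3  (order 3).
h: a_k = -3, -4, -2, -8/3, -2, -8/15, -4/45, -16/315, …
ICs: h(0) = -3, h′(0) = -4, h′′(0) = -4.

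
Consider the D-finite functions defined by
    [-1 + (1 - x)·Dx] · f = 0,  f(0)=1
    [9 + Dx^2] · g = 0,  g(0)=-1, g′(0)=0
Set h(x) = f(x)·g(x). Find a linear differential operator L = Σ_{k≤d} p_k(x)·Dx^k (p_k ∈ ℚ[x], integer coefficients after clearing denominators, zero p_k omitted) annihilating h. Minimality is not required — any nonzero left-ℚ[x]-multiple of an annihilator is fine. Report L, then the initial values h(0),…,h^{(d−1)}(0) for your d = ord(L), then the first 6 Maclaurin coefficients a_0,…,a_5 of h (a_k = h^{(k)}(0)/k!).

L = (-9 + 9·x) + 2·Dx + (-1 + x)·Dx^2  (order 2).
h: a_k = -1, -1, 7/2, 7/2, 1/8, 1/8, …
ICs: h(0) = -1, h′(0) = -1.

f: a_k = 1, 1, 1, 1, 1, 1, …
g: a_k = -1, 0, 9/2, 0, -27/8, 0, …
h₀=f·g: eliminate ⇒ L₀, order ≤ 1·2.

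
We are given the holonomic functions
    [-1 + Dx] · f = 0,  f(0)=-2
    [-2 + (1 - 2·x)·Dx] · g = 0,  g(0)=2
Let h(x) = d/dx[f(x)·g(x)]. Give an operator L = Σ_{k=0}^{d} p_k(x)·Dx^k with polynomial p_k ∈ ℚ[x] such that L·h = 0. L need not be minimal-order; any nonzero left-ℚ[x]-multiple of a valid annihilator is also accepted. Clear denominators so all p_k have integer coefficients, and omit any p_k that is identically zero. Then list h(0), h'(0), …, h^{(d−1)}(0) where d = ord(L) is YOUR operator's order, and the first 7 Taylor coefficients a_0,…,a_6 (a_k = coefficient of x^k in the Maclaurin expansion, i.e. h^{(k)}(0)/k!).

L = (13 - 12·x + 4·x^2) + (-3 + 8·x - 4·x^2)·Dx  (order 1).
h: a_k = -12, -52, -158, -422, -6331/6, -75973/30, -354541/60, …
ICs: h(0) = -12.

f: a_k = -2, -2, -1, -1/3, -1/12, -1/60, -1/360, …
g: a_k = 2, 4, 8, 16, 32, 64, 128, …
f·g: L₀ = L_f ⊗_s L_g, ord ≤ 1·1.
Derive L from L₀ (diff closure).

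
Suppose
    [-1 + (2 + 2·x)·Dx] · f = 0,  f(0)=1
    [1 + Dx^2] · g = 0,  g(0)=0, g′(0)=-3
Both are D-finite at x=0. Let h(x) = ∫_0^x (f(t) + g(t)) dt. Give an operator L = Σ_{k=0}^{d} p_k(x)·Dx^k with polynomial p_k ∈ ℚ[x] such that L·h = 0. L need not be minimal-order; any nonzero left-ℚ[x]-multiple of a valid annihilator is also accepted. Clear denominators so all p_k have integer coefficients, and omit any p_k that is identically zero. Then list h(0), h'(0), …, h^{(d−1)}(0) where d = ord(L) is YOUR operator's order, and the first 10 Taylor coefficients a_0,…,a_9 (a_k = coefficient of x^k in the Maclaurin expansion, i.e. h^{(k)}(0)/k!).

f: a_k = 1, 1/2, -1/8, 1/16, -5/128, 7/256, -21/1024, 33/2048, -429/32768, 715/65536, …
g: a_k = 0, -3, 0, 1/2, 0, -1/40, 0, 1/1680, 0, -1/120960, …
Sum ⇒ L₀ = lclm(L_f,L_g) in ℚ(x)⟨Dx⟩.
∫: right-multiply L₀ by Dx.
L = (-7 - 8·x - 4·x^2)·Dx + (6 + 22·x + 24·x^2 + 8·x^3)·Dx^2 + (-7 - 8·x - 4·x^2)·Dx^3 + (6 + 22·x + 24·x^2 + 8·x^3)·Dx^4  (order 4).
h: a_k = 0, 1, -5/4, -1/24, 9/64, -1/128, 1/2560, -3/1024, 3593/1720320, -143/98304, …
ICs: h(0) = 0, h′(0) = 1, h′′(0) = -5/2, h′′′(0) = -1/4.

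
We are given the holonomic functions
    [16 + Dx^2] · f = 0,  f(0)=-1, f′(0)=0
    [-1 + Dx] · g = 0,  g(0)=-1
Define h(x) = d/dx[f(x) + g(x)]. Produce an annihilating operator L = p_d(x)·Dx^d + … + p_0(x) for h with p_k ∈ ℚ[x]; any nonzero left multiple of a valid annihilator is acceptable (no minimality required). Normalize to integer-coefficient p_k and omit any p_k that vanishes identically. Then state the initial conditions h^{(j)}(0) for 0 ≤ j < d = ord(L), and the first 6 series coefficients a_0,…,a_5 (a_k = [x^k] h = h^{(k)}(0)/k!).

L = 16 - 16·Dx + Dx^2 - Dx^3  (order 3).
h: a_k = -1, 15, -1/2, -257/6, -1/24, 273/8, …
ICs: h(0) = -1, h′(0) = 15, h′′(0) = -1.

f: a_k = -1, 0, 8, 0, -32/3, 0, …
g: a_k = -1, -1, -1/2, -1/6, -1/24, -1/120, …
L₀ := lclm(L_f,L_g); ord L₀ ≤ 2+1.
h=h₀': d/dx-closure on L₀ ⇒ L.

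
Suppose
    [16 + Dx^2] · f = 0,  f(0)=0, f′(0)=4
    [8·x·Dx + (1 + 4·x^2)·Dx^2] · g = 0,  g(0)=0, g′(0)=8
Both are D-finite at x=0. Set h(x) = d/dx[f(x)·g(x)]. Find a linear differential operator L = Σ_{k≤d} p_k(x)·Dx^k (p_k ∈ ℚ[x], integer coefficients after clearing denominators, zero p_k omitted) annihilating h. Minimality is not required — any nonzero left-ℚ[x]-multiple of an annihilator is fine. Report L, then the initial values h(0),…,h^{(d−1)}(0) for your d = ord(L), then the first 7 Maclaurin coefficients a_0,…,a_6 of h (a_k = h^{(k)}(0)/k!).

L = (4096 + 58368·x^2 + 354304·x^4 + 983040·x^6 + 1867776·x^8 + 2621440·x^10 + 2097152·x^12) + (1984·x + 30208·x^3 + 158720·x^5 + 409600·x^7 + 655360·x^9 + 524288·x^11)·Dx + (336 + 5216·x^2 + 34560·x^4 + 114176·x^6 + 249856·x^8 + 360448·x^10 + 262144·x^12)·Dx^2 + (124·x + 1888·x^3 + 9920·x^5 + 25600·x^7 + 40960·x^9 + 32768·x^11)·Dx^3 + (5 + 98·x^2 + 776·x^4 + 3296·x^6 + 8320·x^8 + 12288·x^10 + 8192·x^12)·Dx^4  (order 4).
h: a_k = 0, 64, 0, -512, 0, 5120/3, 0, …
ICs: h(0) = 0, h′(0) = 64, h′′(0) = 0, h′′′(0) = -3072.

f: a_k = 0, 4, 0, -32/3, 0, 128/15, 0, …
g: a_k = 0, 8, 0, -32/3, 0, 128/5, 0, …
h₀=f·g: eliminate ⇒ L₀, order ≤ 2·2.
h₀' ⇒ L via d/dx closure of L₀.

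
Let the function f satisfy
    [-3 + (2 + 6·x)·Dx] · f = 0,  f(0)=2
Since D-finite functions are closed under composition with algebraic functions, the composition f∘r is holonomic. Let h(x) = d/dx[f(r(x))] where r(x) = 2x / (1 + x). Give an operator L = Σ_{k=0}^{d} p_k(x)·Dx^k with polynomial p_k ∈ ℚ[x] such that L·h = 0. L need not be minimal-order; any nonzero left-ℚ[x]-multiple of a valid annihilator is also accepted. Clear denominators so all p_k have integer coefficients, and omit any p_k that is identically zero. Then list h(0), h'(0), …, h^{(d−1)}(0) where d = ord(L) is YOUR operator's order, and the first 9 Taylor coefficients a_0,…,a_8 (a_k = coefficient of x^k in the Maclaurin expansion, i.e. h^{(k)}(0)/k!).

L = (-5 - 14·x) + (-1 - 8·x - 7·x^2)·Dx  (order 1).
h: a_k = 6, -30, 153, -861, 20685/4, -128961/4, 1644825/8, -10648221/8, 557431281/64, …
ICs: h(0) = 6.

f: a_k = 2, 3, -9/4, 27/8, -405/64, 1701/128, -15309/512, 72171/1024, -2814669/16384, …
Change of var in L_f (x↦r) gives L₀.
Differentiate: ansatz ord ≤ ord L₀ ⇒ L.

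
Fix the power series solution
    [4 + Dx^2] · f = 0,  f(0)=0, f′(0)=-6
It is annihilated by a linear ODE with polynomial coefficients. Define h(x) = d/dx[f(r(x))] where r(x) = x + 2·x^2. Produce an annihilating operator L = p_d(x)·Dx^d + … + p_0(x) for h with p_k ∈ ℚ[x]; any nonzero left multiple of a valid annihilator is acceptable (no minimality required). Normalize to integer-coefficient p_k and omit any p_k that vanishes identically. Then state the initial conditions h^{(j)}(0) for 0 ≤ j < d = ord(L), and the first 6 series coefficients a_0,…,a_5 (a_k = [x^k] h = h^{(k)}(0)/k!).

f: a_k = 0, -6, 0, 4, 0, -4/5, …
Change of var in L_f (x↦r) gives L₀.
Derive L from L₀ (diff closure).
L = (52 + 64·x + 384·x^2 + 1024·x^3 + 1024·x^4) + (-12 - 48·x)·Dx + (1 + 8·x + 16·x^2)·Dx^2  (order 2).
h: a_k = -6, -24, 12, 96, 236, 144, …
ICs: h(0) = -6, h′(0) = -24.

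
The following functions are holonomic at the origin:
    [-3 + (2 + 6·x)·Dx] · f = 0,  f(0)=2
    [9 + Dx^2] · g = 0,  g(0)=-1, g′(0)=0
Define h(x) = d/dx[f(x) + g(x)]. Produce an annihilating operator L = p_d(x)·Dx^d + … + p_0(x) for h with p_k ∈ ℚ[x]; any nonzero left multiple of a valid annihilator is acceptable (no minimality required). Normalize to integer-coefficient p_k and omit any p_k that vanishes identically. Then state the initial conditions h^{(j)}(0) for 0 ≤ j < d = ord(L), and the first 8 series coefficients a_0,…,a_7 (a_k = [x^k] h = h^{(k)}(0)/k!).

L = (-513 - 648·x - 972·x^2) + (-126 - 810·x - 1944·x^2 - 1944·x^3)·Dx + (-57 - 72·x - 108·x^2)·Dx^2 + (-14 - 90·x - 216·x^2 - 216·x^3)·Dx^3  (order 3).
h: a_k = 3, 9/2, 81/8, -621/16, 8505/128, -221859/1280, 505197/1024, -98606727/71680, …
ICs: h(0) = 3, h′(0) = 9/2, h′′(0) = 81/4.

f: a_k = 2, 3, -9/4, 27/8, -405/64, 1701/128, -15309/512, 72171/1024, …
g: a_k = -1, 0, 9/2, 0, -27/8, 0, 81/80, 0, …
h₀=f+g: left-lcm gives L₀, ord ≤ 3.
Derive L from L₀ (diff closure).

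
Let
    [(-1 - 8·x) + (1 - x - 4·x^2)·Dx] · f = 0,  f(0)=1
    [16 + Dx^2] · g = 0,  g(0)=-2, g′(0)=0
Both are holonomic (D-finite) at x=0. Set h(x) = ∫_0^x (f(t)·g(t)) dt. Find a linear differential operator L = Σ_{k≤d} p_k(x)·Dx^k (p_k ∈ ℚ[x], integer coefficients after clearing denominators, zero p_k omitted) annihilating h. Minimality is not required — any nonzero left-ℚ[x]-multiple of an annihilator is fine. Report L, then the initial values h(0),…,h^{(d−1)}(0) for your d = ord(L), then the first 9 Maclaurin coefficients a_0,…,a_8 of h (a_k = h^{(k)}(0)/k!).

L = (-8 + 16·x + 64·x^2)·Dx + (2 + 16·x)·Dx^2 + (-1 + x + 4·x^2)·Dx^3  (order 3).
h: a_k = 0, -2, -1, 2, -1/2, 2/15, -11/9, 302/315, -509/180, …
ICs: h(0) = 0, h′(0) = -2, h′′(0) = -2.

f: a_k = 1, 1, 5, 9, 29, 65, 181, 441, 1165, …
g: a_k = -2, 0, 16, 0, -64/3, 0, 512/45, 0, -1024/315, …
f·g: L₀ = L_f ⊗_s L_g, ord ≤ 1·2.
Integrate: L := L₀·Dx.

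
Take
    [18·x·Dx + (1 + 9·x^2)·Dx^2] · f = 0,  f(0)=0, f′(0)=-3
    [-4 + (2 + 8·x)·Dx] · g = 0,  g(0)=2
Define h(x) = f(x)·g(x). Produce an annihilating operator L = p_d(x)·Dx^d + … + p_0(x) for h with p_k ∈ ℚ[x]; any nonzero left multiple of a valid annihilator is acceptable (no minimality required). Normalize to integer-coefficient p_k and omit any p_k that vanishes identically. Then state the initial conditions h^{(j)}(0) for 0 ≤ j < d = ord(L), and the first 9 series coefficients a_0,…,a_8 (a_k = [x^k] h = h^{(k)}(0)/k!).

f: a_k = 0, -3, 0, 9, 0, -243/5, 0, 2187/7, 0, …
g: a_k = 2, 4, -4, 8, -20, 56, -168, 528, -1716, …
f·g: L₀ = L_f ⊗_s L_g, ord ≤ 2·1.
L = (12 - 36·x - 36·x^2) + (-4 + 2·x + 108·x^2 + 144·x^3)·Dx + (1 + 8·x + 25·x^2 + 72·x^3 + 144·x^4)·Dx^2  (order 2).
h: a_k = 0, -6, -12, 30, 12, -366/5, -1452/5, 40014/35, -7668/35, …
ICs: h(0) = 0, h′(0) = -6.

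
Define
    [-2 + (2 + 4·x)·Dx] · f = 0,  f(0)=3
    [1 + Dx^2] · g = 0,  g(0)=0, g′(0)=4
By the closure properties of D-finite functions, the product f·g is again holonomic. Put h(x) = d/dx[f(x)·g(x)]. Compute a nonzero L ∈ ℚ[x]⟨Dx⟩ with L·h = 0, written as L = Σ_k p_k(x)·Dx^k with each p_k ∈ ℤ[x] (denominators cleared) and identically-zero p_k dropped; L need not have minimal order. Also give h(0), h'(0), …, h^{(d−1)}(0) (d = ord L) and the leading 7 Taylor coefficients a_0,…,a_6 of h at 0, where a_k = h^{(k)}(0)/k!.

f: a_k = 3, 3, -3/2, 3/2, -15/8, 21/8, -63/16, …
g: a_k = 0, 4, 0, -2/3, 0, 1/30, 0, …
Product ⇒ symmetric product L₀, ord ≤ 2.
Derive L from L₀ (diff closure).
L = (2 + 12·x + 16·x^2 + 8·x^3 + 4·x^4) + (1 - 6·x^2 - 4·x^3)·Dx + (1 + 5·x + 9·x^2 + 8·x^3 + 4·x^4)·Dx^2  (order 2).
h: a_k = 12, 24, -24, 16, -32, 288/5, -1528/15, …
ICs: h(0) = 12, h′(0) = 24.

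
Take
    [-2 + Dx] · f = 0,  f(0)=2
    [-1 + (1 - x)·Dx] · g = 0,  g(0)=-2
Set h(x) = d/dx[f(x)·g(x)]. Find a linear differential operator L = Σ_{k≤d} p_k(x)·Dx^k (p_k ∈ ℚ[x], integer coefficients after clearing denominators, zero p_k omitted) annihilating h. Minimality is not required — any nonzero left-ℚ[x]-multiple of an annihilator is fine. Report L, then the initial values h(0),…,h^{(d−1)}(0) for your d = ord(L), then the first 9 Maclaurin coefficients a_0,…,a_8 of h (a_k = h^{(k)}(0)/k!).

f: a_k = 2, 4, 4, 8/3, 4/3, 8/15, 8/45, 16/315, 4/315, …
g: a_k = -2, -2, -2, -2, -2, -2, -2, -2, -2, …
h₀=f·g: eliminate ⇒ L₀, order ≤ 1·1.
Differentiate: ansatz ord ≤ ord L₀ ⇒ L.
L = (10 - 12·x + 4·x^2) + (-3 + 5·x - 2·x^2)·Dx  (order 1).
h: a_k = -12, -40, -76, -112, -436/3, -2648/15, -620/3, -74464/315, -83788/315, …
ICs: h(0) = -12.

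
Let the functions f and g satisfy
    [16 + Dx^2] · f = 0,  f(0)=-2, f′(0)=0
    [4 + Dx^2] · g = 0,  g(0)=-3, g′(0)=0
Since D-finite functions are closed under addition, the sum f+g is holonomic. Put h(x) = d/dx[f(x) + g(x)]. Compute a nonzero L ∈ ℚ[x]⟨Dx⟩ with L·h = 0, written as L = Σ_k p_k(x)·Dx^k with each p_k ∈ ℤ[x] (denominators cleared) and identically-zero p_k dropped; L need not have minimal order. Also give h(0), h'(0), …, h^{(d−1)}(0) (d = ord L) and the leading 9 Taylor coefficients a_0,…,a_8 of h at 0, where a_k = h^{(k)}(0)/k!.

L = 64 + 20·Dx^2 + Dx^4  (order 4).
h: a_k = 0, 44, 0, -280/3, 0, 1048/15, 0, -1648/63, 0, …
ICs: h(0) = 0, h′(0) = 44, h′′(0) = 0, h′′′(0) = -560.

f: a_k = -2, 0, 16, 0, -64/3, 0, 512/45, 0, -1024/315, …
g: a_k = -3, 0, 6, 0, -2, 0, 4/15, 0, -2/105, …
L₀ := lclm(L_f,L_g); ord L₀ ≤ 2+2.
Differentiate: ansatz ord ≤ ord L₀ ⇒ L.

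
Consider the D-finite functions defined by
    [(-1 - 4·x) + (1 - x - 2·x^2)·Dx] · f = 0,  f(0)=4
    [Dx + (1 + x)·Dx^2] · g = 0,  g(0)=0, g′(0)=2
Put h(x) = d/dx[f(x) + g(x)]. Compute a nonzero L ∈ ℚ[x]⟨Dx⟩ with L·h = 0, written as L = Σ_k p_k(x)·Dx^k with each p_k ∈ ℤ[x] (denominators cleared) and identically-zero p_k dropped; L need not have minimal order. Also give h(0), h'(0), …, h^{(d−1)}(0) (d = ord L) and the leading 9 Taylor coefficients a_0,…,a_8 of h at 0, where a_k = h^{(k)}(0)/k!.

L = (42 + 144·x + 144·x^2 + 96·x^3) + (28 + 172·x + 312·x^2 + 328·x^3 + 160·x^4)·Dx + (-7 - 14·x + 5·x^2 + 56·x^3 + 76·x^4 + 32·x^5)·Dx^2  (order 2).
h: a_k = 6, 22, 62, 174, 422, 1030, 2382, 5470, 12278, …
ICs: h(0) = 6, h′(0) = 22.

f: a_k = 4, 4, 12, 20, 44, 84, 172, 340, 684, …
g: a_k = 0, 2, -1, 2/3, -1/2, 2/5, -1/3, 2/7, -1/4, …
h₀=f+g: left-lcm gives L₀, ord ≤ 3.
Differentiate: ansatz ord ≤ ord L₀ ⇒ L.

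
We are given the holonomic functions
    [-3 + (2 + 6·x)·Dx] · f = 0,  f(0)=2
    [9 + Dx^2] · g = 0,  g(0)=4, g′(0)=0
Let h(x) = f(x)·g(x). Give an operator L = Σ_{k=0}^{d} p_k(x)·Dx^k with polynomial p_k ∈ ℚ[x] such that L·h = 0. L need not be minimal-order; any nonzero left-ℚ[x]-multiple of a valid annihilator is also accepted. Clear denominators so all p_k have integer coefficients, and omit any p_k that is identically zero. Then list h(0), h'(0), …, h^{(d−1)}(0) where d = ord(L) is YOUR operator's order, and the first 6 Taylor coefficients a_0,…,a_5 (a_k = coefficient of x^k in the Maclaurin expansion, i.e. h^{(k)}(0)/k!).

f: a_k = 2, 3, -9/4, 27/8, -405/64, 1701/128, …
g: a_k = 4, 0, -18, 0, 27/2, 0, …
Product ⇒ symmetric product L₀, ord ≤ 2.
L = (63 + 216·x + 324·x^2) + (-12 - 36·x)·Dx + (4 + 24·x + 36·x^2)·Dx^2  (order 2).
h: a_k = 8, 12, -45, -81/2, 675/16, 1053/32, …
ICs: h(0) = 8, h′(0) = 12.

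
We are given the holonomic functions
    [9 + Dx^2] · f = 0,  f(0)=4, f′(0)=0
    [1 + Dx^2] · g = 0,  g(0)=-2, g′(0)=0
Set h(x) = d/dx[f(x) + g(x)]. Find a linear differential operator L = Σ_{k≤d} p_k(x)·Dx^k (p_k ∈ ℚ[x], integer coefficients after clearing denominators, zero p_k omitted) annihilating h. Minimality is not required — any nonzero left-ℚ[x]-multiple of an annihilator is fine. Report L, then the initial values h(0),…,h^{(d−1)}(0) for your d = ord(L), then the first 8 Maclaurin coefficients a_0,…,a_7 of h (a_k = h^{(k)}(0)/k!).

f: a_k = 4, 0, -18, 0, 27/2, 0, -81/20, 0, …
g: a_k = -2, 0, 1, 0, -1/12, 0, 1/360, 0, …
Sum ⇒ L₀ = lclm(L_f,L_g) in ℚ(x)⟨Dx⟩.
h=h₀': d/dx-closure on L₀ ⇒ L.
L = 9 + 10·Dx^2 + Dx^4  (order 4).
h: a_k = 0, -34, 0, 161/3, 0, -1457/60, 0, 13121/2520, …
ICs: h(0) = 0, h′(0) = -34, h′′(0) = 0, h′′′(0) = 322.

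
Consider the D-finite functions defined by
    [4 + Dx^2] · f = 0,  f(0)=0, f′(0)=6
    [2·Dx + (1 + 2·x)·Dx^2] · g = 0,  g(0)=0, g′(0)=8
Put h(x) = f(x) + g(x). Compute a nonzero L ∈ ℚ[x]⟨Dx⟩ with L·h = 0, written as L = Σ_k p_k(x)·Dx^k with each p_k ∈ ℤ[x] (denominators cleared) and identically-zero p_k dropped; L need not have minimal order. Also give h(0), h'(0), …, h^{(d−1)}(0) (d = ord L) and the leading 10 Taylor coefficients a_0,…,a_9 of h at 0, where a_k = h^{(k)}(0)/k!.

L = (56 + 32·x + 32·x^2)·Dx + (12 + 40·x + 48·x^2 + 32·x^3)·Dx^2 + (14 + 8·x + 8·x^2)·Dx^3 + (3 + 10·x + 12·x^2 + 8·x^3)·Dx^4  (order 4).
h: a_k = 0, 14, -8, 20/3, -16, 132/5, -128/3, 1096/15, -128, 215044/945, …
ICs: h(0) = 0, h′(0) = 14, h′′(0) = -16, h′′′(0) = 40.

f: a_k = 0, 6, 0, -4, 0, 4/5, 0, -8/105, 0, 4/945, …
g: a_k = 0, 8, -8, 32/3, -16, 128/5, -128/3, 512/7, -128, 2048/9, …
Weyl lclm of L_f,L_g ⇒ L₀ (ord ≤ 4).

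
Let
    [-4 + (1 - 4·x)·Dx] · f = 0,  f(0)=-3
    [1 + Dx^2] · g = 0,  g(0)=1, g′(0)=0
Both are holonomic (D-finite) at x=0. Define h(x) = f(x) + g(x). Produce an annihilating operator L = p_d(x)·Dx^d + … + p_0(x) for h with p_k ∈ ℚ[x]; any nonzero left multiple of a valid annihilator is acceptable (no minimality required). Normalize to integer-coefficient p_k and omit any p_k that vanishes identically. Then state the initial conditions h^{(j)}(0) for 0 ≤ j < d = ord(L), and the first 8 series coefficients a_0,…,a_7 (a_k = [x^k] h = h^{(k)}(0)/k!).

L = (388 - 32·x + 64·x^2) + (-33 + 140·x - 48·x^2 + 64·x^3)·Dx + (388 - 32·x + 64·x^2)·Dx^2 + (-33 + 140·x - 48·x^2 + 64·x^3)·Dx^3  (order 3).
h: a_k = -2, -12, -97/2, -192, -18431/24, -3072, -8847361/720, -49152, …
ICs: h(0) = -2, h′(0) = -12, h′′(0) = -97.

f: a_k = -3, -12, -48, -192, -768, -3072, -12288, -49152, …
g: a_k = 1, 0, -1/2, 0, 1/24, 0, -1/720, 0, …
L₀ := lclm(L_f,L_g); ord L₀ ≤ 1+2.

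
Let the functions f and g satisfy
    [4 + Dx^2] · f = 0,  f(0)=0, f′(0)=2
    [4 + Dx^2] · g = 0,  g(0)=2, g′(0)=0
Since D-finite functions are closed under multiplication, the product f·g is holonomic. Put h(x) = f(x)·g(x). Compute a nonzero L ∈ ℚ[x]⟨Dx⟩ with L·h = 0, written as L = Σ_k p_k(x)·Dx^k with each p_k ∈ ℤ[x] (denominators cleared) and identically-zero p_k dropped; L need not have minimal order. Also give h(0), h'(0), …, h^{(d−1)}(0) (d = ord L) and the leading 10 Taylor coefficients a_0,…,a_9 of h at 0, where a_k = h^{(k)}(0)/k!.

L = 16·Dx + Dx^3  (order 3).
h: a_k = 0, 4, 0, -32/3, 0, 128/15, 0, -1024/315, 0, 2048/2835, …
ICs: h(0) = 0, h′(0) = 4, h′′(0) = 0.

f: a_k = 0, 2, 0, -4/3, 0, 4/15, 0, -8/315, 0, 4/2835, …
g: a_k = 2, 0, -4, 0, 4/3, 0, -8/45, 0, 4/315, 0, …
h₀=f·g: eliminate ⇒ L₀, order ≤ 2·2.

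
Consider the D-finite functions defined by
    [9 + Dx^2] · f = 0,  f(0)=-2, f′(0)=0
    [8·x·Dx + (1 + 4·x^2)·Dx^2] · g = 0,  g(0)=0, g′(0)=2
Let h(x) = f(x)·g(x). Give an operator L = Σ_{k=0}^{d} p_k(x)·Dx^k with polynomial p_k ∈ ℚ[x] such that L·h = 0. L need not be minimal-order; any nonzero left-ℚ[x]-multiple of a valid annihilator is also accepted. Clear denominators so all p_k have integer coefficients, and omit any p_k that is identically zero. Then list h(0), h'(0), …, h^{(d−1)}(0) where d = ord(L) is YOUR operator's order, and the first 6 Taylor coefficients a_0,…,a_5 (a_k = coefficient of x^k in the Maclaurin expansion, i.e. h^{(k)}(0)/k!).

L = (2925 + 31536·x^2 + 95904·x^4 + 186624·x^6 + 186624·x^8) + (2448·x + 20160·x^3 + 62208·x^5 + 82944·x^7)·Dx + (442 + 5088·x^2 + 19008·x^4 + 41472·x^6 + 41472·x^8)·Dx^2 + (272·x + 2240·x^3 + 6912·x^5 + 9216·x^7)·Dx^3 + (13 + 176·x^2 + 928·x^4 + 2304·x^6 + 2304·x^8)·Dx^4  (order 4).
h: a_k = 0, -4, 0, 70/3, 0, -503/10, …
ICs: h(0) = 0, h′(0) = -4, h′′(0) = 0, h′′′(0) = 140.

f: a_k = -2, 0, 9, 0, -27/4, 0, …
g: a_k = 0, 2, 0, -8/3, 0, 32/5, …
Product ⇒ symmetric product L₀, ord ≤ 4.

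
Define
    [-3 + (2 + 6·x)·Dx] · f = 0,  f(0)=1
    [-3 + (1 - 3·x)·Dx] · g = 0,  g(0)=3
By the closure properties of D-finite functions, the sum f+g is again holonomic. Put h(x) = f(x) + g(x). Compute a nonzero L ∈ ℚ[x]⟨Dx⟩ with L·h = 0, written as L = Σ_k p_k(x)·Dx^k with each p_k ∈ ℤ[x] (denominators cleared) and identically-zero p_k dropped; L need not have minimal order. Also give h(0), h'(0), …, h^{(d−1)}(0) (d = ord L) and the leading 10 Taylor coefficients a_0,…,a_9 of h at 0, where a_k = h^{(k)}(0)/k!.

f: a_k = 1, 3/2, -9/8, 27/16, -405/128, 1701/256, -15309/1024, 72171/2048, -2814669/32768, 14073345/65536, …
g: a_k = 3, 9, 27, 81, 243, 729, 2187, 6561, 19683, 59049, …
L₀ := lclm(L_f,L_g); ord L₀ ≤ 1+1.
L = (45 + 81·x) + (-27 - 126·x - 243·x^2)·Dx + (2 + 18·x - 18·x^2 - 162·x^3)·Dx^2  (order 2).
h: a_k = 4, 21/2, 207/8, 1323/16, 30699/128, 188325/256, 2224179/1024, 13509099/2048, 642157875/32768, 3883908609/65536, …
ICs: h(0) = 4, h′(0) = 21/2.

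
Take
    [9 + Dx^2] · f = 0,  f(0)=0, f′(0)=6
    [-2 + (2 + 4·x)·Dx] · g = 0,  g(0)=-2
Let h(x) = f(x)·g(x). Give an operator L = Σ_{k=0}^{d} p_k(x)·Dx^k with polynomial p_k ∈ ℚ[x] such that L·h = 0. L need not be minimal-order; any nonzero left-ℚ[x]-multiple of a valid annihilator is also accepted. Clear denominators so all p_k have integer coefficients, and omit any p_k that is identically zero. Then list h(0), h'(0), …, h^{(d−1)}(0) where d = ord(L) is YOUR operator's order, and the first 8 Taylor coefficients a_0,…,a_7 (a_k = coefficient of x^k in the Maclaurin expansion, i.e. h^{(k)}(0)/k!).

L = (12 + 36·x + 36·x^2) + (-2 - 4·x)·Dx + (1 + 4·x + 4·x^2)·Dx^2  (order 2).
h: a_k = 0, -12, -12, 24, 12, -48/5, -48/5, 72/7, …
ICs: h(0) = 0, h′(0) = -12.

f: a_k = 0, 6, 0, -9, 0, 81/20, 0, -243/280, …
g: a_k = -2, -2, 1, -1, 5/4, -7/4, 21/8, -33/8, …
Sym-product of L_f,L_g gives L₀ (≤ ord 2).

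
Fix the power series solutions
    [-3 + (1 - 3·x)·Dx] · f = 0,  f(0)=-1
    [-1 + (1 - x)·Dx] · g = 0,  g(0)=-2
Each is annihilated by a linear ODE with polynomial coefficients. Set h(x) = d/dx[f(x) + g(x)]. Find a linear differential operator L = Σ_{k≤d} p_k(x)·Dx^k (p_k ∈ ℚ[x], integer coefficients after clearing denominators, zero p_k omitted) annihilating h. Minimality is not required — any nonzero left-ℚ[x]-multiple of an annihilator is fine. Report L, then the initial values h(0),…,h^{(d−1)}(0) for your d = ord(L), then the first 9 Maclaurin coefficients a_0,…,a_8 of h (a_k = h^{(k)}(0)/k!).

L = 18 + (-12 + 18·x)·Dx + (1 - 4·x + 3·x^2)·Dx^2  (order 2).
h: a_k = -5, -22, -87, -332, -1225, -4386, -15323, -52504, -177165, …
ICs: h(0) = -5, h′(0) = -22.

f: a_k = -1, -3, -9, -27, -81, -243, -729, -2187, -6561, …
g: a_k = -2, -2, -2, -2, -2, -2, -2, -2, -2, …
f+g: L₀ = lclm(L_f,L_g), ord ≤ 1+1.
h=h₀': d/dx-closure on L₀ ⇒ L.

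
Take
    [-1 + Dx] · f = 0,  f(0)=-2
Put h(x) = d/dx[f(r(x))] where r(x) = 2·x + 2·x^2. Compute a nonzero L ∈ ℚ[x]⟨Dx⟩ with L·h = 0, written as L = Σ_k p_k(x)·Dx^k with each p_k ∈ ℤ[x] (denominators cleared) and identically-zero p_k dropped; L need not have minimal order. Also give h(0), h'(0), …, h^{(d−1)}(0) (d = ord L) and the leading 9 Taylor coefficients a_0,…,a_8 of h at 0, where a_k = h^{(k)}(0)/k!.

L = (4 + 8·x + 8·x^2) + (-1 - 2·x)·Dx  (order 1).
h: a_k = -4, -16, -32, -160/3, -208/3, -1216/15, -3712/45, -24448/315, -4192/63, …
ICs: h(0) = -4.

f: a_k = -2, -2, -1, -1/3, -1/12, -1/60, -1/360, -1/2520, -1/20160, …
L₀ from L_f via x↦r, Dx↦r'^{-1}Dx.
h=h₀': d/dx-closure on L₀ ⇒ L.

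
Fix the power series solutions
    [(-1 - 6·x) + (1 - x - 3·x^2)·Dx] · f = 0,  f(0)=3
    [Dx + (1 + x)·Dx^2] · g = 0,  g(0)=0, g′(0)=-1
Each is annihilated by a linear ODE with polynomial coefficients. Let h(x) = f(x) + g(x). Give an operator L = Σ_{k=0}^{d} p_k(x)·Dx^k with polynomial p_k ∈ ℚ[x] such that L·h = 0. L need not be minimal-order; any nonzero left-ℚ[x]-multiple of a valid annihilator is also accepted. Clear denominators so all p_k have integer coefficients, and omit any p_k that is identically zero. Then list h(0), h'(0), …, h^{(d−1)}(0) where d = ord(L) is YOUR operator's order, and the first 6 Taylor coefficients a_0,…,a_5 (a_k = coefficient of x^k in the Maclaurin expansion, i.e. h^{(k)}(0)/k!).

L = (58 + 350·x + 636·x^2 + 756·x^3 + 324·x^4)·Dx + (40 + 364·x + 976·x^2 + 1632·x^3 + 1530·x^4 + 540·x^5)·Dx^2 + (-9 - 31·x - 27·x^2 + 115·x^3 + 345·x^4 + 333·x^5 + 108·x^6)·Dx^3  (order 3).
h: a_k = 3, 2, 25/2, 62/3, 229/4, 599/5, …
ICs: h(0) = 3, h′(0) = 2, h′′(0) = 25.

f: a_k = 3, 3, 12, 21, 57, 120, …
g: a_k = 0, -1, 1/2, -1/3, 1/4, -1/5, …
Weyl lclm of L_f,L_g ⇒ L₀ (ord ≤ 3).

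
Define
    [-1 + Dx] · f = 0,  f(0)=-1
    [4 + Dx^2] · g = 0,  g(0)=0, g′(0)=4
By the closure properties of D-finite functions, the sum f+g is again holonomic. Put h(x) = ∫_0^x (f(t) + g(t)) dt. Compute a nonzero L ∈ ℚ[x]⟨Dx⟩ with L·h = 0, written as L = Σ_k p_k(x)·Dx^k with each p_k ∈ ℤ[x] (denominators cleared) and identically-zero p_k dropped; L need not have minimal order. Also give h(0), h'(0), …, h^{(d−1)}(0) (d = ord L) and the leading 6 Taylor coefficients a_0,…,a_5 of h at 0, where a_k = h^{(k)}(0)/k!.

L = -4·Dx + 4·Dx^2 - Dx^3 + Dx^4  (order 4).
h: a_k = 0, -1, 3/2, -1/6, -17/24, -1/120, …
ICs: h(0) = 0, h′(0) = -1, h′′(0) = 3, h′′′(0) = -1.

f: a_k = -1, -1, -1/2, -1/6, -1/24, -1/120, …
g: a_k = 0, 4, 0, -8/3, 0, 8/15, …
Sum ⇒ L₀ = lclm(L_f,L_g) in ℚ(x)⟨Dx⟩.
h=∫h₀ ⇒ L = L₀·Dx.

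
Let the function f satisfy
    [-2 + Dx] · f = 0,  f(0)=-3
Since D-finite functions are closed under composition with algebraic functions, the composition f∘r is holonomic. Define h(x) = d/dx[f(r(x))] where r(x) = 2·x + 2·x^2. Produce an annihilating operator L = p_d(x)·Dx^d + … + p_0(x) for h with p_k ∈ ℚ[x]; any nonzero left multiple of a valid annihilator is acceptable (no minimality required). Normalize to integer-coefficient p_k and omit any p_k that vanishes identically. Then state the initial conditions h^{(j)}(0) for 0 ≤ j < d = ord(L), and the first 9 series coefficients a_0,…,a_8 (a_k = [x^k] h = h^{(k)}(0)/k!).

L = (6 + 16·x + 16·x^2) + (-1 - 2·x)·Dx  (order 1).
h: a_k = -12, -72, -240, -608, -1248, -11072/5, -52096/15, -34560/7, -675968/105, …
ICs: h(0) = -12.

f: a_k = -3, -6, -6, -4, -2, -4/5, -4/15, -8/105, -2/105, …
Change of var in L_f (x↦r) gives L₀.
h=h₀': d/dx-closure on L₀ ⇒ L.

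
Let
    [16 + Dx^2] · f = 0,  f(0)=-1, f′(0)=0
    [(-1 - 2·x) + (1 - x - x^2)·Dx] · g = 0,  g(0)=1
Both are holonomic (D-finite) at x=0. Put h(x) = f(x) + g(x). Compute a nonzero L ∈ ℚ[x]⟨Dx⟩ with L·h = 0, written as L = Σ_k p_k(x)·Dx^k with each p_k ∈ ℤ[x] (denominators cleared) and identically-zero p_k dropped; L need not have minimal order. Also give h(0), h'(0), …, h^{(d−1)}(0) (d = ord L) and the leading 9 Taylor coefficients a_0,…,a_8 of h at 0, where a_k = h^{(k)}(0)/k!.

f: a_k = -1, 0, 8, 0, -32/3, 0, 256/45, 0, -512/315, …
g: a_k = 1, 1, 2, 3, 5, 8, 13, 21, 34, …
h₀=f+g: left-lcm gives L₀, ord ≤ 3.
L = (-272 - 384·x + 352·x^2 - 192·x^3 - 640·x^4 - 256·x^5) + (160 - 368·x - 32·x^2 + 544·x^3 - 48·x^4 - 384·x^5 - 128·x^6)·Dx + (-17 - 24·x + 22·x^2 - 12·x^3 - 40·x^4 - 16·x^5)·Dx^2 + (10 - 23·x - 2·x^2 + 34·x^3 - 3·x^4 - 24·x^5 - 8·x^6)·Dx^3  (order 3).
h: a_k = 0, 1, 10, 3, -17/3, 8, 841/45, 21, 10198/315, …
ICs: h(0) = 0, h′(0) = 1, h′′(0) = 20.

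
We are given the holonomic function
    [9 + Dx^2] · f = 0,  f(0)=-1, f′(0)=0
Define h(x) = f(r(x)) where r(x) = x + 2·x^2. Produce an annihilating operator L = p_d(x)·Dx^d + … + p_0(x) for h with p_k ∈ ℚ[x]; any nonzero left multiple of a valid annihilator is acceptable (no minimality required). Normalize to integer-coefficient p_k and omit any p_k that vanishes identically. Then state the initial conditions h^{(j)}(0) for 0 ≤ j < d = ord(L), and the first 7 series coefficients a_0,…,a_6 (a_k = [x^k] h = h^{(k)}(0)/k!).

L = (9 + 108·x + 432·x^2 + 576·x^3) - 4·Dx + (1 + 4·x)·Dx^2  (order 2).
h: a_k = -1, 0, 9/2, 18, 117/8, -27, -6399/80, …
ICs: h(0) = -1, h′(0) = 0.

f: a_k = -1, 0, 9/2, 0, -27/8, 0, 81/80, …
h₀=f(r): pull back L_f along r ⇒ L₀.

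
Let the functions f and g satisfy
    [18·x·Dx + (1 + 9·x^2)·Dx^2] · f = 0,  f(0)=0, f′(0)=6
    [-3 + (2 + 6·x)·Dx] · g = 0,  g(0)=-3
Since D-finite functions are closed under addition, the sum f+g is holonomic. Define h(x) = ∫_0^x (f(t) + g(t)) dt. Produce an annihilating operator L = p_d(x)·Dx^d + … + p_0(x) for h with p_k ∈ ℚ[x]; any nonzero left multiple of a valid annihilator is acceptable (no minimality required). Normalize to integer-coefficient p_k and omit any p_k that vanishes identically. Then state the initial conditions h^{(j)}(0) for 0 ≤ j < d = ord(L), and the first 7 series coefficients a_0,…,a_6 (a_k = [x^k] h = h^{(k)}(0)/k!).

f: a_k = 0, 6, 0, -18, 0, 486/5, 0, …
g: a_k = -3, -9/2, 27/8, -81/16, 1215/128, -5103/256, 45927/1024, …
L₀ := lclm(L_f,L_g); ord L₀ ≤ 2+1.
h=∫₀ˣh₀: take L = L₀·Dx.
L = (-36 - 270·x + 972·x^2 + 1458·x^3)·Dx^2 + (-33 - 144·x + 270·x^2 + 3888·x^3 + 5103·x^4)·Dx^3 + (-2 + 18·x + 108·x^2 + 324·x^3 + 1134·x^4 + 1458·x^5)·Dx^4  (order 4).
h: a_k = 0, -3, 3/4, 9/8, -369/64, 243/128, 32967/2560, …
ICs: h(0) = 0, h′(0) = -3, h′′(0) = 3/2, h′′′(0) = 27/4.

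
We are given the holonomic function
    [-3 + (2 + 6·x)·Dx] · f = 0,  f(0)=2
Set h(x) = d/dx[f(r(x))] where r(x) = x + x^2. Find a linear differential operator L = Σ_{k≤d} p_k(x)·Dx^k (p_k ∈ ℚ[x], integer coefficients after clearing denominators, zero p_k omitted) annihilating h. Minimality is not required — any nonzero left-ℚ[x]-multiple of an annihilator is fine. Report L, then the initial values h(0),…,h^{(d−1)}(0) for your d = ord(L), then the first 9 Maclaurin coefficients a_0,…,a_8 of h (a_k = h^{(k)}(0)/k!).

L = 1 + (-2 - 10·x - 18·x^2 - 12·x^3)·Dx  (order 1).
h: a_k = 3, 3/2, -27/8, 99/16, -1215/128, 2997/256, -9639/1024, -6237/2048, 1073817/32768, …
ICs: h(0) = 3.

f: a_k = 2, 3, -9/4, 27/8, -405/64, 1701/128, -15309/512, 72171/1024, -2814669/16384, …
L₀ from L_f via x↦r, Dx↦r'^{-1}Dx.
h₀' ⇒ L via d/dx closure of L₀.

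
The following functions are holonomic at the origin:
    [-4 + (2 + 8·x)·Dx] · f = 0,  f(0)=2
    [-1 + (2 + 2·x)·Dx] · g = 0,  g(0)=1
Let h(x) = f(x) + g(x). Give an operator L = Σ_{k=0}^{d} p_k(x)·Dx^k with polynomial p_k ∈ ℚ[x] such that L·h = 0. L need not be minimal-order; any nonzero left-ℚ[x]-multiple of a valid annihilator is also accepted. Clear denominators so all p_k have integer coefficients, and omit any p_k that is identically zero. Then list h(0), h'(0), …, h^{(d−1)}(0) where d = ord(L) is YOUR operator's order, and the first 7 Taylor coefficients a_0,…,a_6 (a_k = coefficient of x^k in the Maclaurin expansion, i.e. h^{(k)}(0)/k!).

f: a_k = 2, 4, -4, 8, -20, 56, -168, …
g: a_k = 1, 1/2, -1/8, 1/16, -5/128, 7/256, -21/1024, …
Sum ⇒ L₀ = lclm(L_f,L_g) in ℚ(x)⟨Dx⟩.
L = -2 + (5 + 8·x)·Dx + (2 + 10·x + 8·x^2)·Dx^2  (order 2).
h: a_k = 3, 9/2, -33/8, 129/16, -2565/128, 14343/256, -172053/1024, …
ICs: h(0) = 3, h′(0) = 9/2.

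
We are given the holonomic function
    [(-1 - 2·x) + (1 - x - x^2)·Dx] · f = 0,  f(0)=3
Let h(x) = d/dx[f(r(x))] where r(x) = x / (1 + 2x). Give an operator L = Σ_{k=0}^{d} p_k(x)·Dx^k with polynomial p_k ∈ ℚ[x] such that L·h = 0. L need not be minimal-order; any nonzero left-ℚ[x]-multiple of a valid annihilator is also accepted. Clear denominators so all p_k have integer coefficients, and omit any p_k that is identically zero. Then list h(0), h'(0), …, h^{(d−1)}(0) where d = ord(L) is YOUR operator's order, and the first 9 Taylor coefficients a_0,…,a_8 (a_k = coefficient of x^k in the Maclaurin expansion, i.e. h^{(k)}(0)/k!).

L = (-6·x - 18·x^2 - 16·x^3) + (-1 - 9·x - 27·x^2 - 30·x^3 - 8·x^4)·Dx  (order 1).
h: a_k = 3, 0, -9, 36, -120, 378, -1155, 3456, -10179, …
ICs: h(0) = 3.

f: a_k = 3, 3, 6, 9, 15, 24, 39, 63, 102, …
Change of var in L_f (x↦r) gives L₀.
Differentiate: ansatz ord ≤ ord L₀ ⇒ L.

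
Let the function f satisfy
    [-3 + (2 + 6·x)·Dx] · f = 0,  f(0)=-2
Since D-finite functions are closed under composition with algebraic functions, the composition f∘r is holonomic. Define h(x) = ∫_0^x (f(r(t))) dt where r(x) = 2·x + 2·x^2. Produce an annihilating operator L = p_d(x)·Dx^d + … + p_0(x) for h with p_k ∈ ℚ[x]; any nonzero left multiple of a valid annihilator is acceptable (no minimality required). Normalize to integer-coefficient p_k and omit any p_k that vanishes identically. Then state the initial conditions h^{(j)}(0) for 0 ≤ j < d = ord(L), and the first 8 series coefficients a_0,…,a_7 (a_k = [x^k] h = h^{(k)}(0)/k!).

f: a_k = -2, -3, 9/4, -27/8, 405/64, -1701/128, 15309/512, -72171/1024, …
Change of var in L_f (x↦r) gives L₀.
h=∫h₀ ⇒ L = L₀·Dx.
L = (-3 - 6·x)·Dx + (1 + 6·x + 6·x^2)·Dx^2  (order 2).
h: a_k = 0, -2, -3, 1, -9/4, 117/20, -135/8, 2943/56, …
ICs: h(0) = 0, h′(0) = -2.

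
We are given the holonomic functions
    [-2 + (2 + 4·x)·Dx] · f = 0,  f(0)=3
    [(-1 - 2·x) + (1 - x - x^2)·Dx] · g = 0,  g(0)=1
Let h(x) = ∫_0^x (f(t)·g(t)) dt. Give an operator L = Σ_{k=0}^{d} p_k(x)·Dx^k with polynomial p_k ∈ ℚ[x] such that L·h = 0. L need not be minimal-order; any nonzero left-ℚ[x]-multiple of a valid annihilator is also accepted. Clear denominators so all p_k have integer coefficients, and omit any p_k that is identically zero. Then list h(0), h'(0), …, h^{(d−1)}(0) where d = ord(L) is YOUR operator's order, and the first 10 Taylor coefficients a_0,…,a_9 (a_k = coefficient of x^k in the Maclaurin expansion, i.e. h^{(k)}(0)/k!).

f: a_k = 3, 3, -3/2, 3/2, -15/8, 21/8, -63/16, 99/16, -1287/128, 2145/128, …
g: a_k = 1, 1, 2, 3, 5, 8, 13, 21, 34, 55, …
L₀ := L_f ⊗_s L_g (sym. prod.), ord ≤ 1.
∫: right-multiply L₀ by Dx.
L = (2 + 3·x + 3·x^2)·Dx + (-1 - x + 3·x^2 + 2·x^3)·Dx^2  (order 2).
h: a_k = 0, 3, 3, 5/2, 15/4, 33/8, 51/8, 879/112, 795/64, 6155/384, …
ICs: h(0) = 0, h′(0) = 3.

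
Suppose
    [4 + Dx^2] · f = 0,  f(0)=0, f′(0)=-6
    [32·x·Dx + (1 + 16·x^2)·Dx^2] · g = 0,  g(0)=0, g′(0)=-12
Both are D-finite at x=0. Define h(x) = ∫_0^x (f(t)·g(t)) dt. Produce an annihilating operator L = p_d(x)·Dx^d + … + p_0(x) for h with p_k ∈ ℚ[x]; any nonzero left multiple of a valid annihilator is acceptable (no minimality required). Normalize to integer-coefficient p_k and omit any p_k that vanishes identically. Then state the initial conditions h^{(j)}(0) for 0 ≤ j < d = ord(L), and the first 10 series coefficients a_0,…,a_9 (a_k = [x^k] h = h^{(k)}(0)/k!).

f: a_k = 0, -6, 0, 4, 0, -4/5, 0, 8/105, 0, -4/945, …
g: a_k = 0, -12, 0, 64, 0, -3072/5, 0, 49152/7, 0, -262144/3, …
h₀=f·g: eliminate ⇒ L₀, order ≤ 2·2.
h=∫₀ˣh₀: take L = L₀·Dx.
L = (1360 + 60416·x^2 + 106496·x^4 + 262144·x^6 + 1048576·x^8)·Dx + (2304·x + 45056·x^3 + 196608·x^5 + 1048576·x^7)·Dx^2 + (360 + 15872·x^2 + 36864·x^4 + 131072·x^6 + 524288·x^8)·Dx^3 + (576·x + 11264·x^3 + 49152·x^5 + 262144·x^7)·Dx^4 + (5 + 192·x^2 + 2560·x^4 + 16384·x^6 + 65536·x^8)·Dx^5  (order 5).
h: a_k = 0, 0, 0, 24, 0, -432/5, 0, 3952/7, 0, -4960, …
ICs: h(0) = 0, h′(0) = 0, h′′(0) = 0, h′′′(0) = 144, h′′′′(0) = 0.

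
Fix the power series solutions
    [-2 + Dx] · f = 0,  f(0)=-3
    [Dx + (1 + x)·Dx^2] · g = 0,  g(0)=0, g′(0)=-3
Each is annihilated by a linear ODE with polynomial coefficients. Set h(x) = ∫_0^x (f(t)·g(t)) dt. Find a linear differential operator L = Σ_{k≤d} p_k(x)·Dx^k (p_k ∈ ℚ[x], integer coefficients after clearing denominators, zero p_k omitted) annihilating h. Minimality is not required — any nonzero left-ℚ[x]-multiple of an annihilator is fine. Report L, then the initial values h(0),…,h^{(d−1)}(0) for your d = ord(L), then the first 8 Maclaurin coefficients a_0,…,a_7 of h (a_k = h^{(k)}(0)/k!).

L = (2 + 4·x)·Dx + (-3 - 4·x)·Dx^2 + (1 + x)·Dx^3  (order 3).
h: a_k = 0, 0, 9/2, 9/2, 3, 27/20, 11/20, 1/7, …
ICs: h(0) = 0, h′(0) = 0, h′′(0) = 9.

f: a_k = -3, -6, -6, -4, -2, -4/5, -4/15, -8/105, …
g: a_k = 0, -3, 3/2, -1, 3/4, -3/5, 1/2, -3/7, …
Product ⇒ symmetric product L₀, ord ≤ 2.
∫: right-multiply L₀ by Dx.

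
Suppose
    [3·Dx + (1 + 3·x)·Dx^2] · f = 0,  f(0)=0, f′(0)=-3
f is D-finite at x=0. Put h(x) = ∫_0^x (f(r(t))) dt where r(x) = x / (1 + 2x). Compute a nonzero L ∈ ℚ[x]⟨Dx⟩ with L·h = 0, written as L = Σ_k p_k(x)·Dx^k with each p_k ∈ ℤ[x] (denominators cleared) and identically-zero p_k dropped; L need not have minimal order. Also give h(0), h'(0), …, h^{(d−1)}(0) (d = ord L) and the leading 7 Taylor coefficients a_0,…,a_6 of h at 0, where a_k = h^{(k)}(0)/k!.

f: a_k = 0, -3, 9/2, -9, 81/4, -243/5, 243/2, …
L₀ from L_f via x↦r, Dx↦r'^{-1}Dx.
Integrate: L := L₀·Dx.
L = (7 + 20·x)·Dx^2 + (1 + 7·x + 10·x^2)·Dx^3  (order 3).
h: a_k = 0, 0, -3/2, 7/2, -39/4, 609/20, -1031/10, …
ICs: h(0) = 0, h′(0) = 0, h′′(0) = -3.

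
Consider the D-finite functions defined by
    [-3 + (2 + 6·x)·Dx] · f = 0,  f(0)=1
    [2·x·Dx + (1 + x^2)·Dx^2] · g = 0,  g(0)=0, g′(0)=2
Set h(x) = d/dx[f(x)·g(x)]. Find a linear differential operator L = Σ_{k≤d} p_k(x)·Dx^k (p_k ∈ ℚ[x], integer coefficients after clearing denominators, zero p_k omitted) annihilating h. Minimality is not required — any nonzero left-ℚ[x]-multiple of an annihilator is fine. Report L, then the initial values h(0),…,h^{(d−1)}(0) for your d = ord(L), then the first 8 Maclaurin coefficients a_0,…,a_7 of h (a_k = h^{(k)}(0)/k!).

f: a_k = 1, 3/2, -9/8, 27/16, -405/128, 1701/256, -15309/1024, 72171/2048, …
g: a_k = 0, 2, 0, -2/3, 0, 2/5, 0, -2/7, …
f·g: L₀ = L_f ⊗_s L_g, ord ≤ 1·2.
Differentiate: ansatz ord ≤ ord L₀ ⇒ L.
L = (-57 + 360·x + 630·x^2 - 216·x^3 - 81·x^4) + (124 + 540·x + 1032·x^2 + 1368·x^3 - 756·x^4 - 324·x^5)·Dx + (36 + 200·x + 252·x^2 - 16·x^3 + 108·x^4 - 216·x^5 - 108·x^6)·Dx^2  (order 2).
h: a_k = 2, 6, -35/4, 19/2, -1657/64, 24507/320, -511199/2560, 2376057/4480, …
ICs: h(0) = 2, h′(0) = 6.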